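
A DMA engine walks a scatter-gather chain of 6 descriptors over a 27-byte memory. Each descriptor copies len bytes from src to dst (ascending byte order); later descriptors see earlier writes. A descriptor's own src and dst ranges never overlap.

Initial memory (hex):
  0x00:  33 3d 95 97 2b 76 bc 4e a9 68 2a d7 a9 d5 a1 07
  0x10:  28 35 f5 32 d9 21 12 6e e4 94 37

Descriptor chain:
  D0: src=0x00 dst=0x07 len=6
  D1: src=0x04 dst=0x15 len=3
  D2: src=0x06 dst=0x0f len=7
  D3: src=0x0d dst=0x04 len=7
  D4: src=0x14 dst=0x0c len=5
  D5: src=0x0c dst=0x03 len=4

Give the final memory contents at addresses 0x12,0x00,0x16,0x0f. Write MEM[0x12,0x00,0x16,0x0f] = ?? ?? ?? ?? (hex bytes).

MEM[0x12,0x00,0x16,0x0f] = 95 33 76 bc

#0 dst[0x07+6] := {0x33,0x3d,0x95,0x97,0x2b,0x76}
#1 dst[0x15+3] := {0x2b,0x76,0xbc}
#2 dst[0x0f+7] := {0xbc,0x33,0x3d,0x95,0x97,0x2b,0x76}
#3 dst[0x04+7] := {0xd5,0xa1,0xbc,0x33,0x3d,0x95,0x97}
#4 dst[0x0c+5] := {0x2b,0x76,0x76,0xbc,0xe4}
#5 dst[0x03+4] := {0x2b,0x76,0x76,0xbc}
query mem[0x12]=0x95, mem[0x00]=0x33, mem[0x16]=0x76, mem[0x0f]=0xbc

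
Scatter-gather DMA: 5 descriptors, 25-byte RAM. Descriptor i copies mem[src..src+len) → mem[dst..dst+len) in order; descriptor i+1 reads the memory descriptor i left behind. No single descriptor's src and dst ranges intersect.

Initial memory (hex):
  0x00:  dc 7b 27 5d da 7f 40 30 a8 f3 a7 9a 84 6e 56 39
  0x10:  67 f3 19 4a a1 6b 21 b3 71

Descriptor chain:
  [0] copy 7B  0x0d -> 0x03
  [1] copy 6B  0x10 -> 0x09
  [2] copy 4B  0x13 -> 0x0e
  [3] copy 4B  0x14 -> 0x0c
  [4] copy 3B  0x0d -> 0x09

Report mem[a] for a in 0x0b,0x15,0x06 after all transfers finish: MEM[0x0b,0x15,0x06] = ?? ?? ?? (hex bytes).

MEM[0x0b,0x15,0x06] = b3 6b 67

[0] 0x0d->0x03 len=7 : 6e 56 39 67 f3 19 4a
[1] 0x10->0x09 len=6 : 67 f3 19 4a a1 6b
[2] 0x13->0x0e len=4 : 4a a1 6b 21
[3] 0x14->0x0c len=4 : a1 6b 21 b3
[4] 0x0d->0x09 len=3 : 6b 21 b3
query mem[0x0b]=0xb3, mem[0x15]=0x6b, mem[0x06]=0x67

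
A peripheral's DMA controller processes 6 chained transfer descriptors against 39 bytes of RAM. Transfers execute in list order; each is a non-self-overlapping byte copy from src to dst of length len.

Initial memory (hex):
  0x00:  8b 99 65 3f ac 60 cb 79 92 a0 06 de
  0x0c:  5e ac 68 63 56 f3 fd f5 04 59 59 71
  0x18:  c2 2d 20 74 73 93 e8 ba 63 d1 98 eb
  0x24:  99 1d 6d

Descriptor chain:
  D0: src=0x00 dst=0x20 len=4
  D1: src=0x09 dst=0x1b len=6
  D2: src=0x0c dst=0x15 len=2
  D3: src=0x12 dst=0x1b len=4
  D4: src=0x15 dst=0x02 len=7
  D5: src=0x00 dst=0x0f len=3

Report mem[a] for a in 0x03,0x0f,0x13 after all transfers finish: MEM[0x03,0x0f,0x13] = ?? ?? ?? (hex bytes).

MEM[0x03,0x0f,0x13] = ac 8b f5

[0] 0x00->0x20 len=4 : 8b 99 65 3f
[1] 0x09->0x1b len=6 : a0 06 de 5e ac 68
[2] 0x0c->0x15 len=2 : 5e ac
[3] 0x12->0x1b len=4 : fd f5 04 5e
[4] 0x15->0x02 len=7 : 5e ac 71 c2 2d 20 fd
[5] 0x00->0x0f len=3 : 8b 99 5e
query mem[0x03]=0xac, mem[0x0f]=0x8b, mem[0x13]=0xf5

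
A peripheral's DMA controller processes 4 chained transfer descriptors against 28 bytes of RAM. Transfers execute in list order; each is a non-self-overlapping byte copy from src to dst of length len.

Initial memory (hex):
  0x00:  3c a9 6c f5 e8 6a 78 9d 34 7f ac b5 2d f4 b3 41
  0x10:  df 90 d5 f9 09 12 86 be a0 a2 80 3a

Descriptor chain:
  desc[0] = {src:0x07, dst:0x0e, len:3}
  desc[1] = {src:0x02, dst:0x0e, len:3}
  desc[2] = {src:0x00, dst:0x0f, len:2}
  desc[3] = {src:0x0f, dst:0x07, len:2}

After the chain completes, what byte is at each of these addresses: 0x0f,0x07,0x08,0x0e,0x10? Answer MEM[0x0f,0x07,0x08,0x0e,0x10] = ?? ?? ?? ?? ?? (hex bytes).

MEM[0x0f,0x07,0x08,0x0e,0x10] = 3c 3c a9 6c a9

[0] 0x07->0x0e len=3 : 9d 34 7f
[1] 0x02->0x0e len=3 : 6c f5 e8
[2] 0x00->0x0f len=2 : 3c a9
[3] 0x0f->0x07 len=2 : 3c a9
query mem[0x0f]=0x3c, mem[0x07]=0x3c, mem[0x08]=0xa9, mem[0x0e]=0x6c, mem[0x10]=0xa9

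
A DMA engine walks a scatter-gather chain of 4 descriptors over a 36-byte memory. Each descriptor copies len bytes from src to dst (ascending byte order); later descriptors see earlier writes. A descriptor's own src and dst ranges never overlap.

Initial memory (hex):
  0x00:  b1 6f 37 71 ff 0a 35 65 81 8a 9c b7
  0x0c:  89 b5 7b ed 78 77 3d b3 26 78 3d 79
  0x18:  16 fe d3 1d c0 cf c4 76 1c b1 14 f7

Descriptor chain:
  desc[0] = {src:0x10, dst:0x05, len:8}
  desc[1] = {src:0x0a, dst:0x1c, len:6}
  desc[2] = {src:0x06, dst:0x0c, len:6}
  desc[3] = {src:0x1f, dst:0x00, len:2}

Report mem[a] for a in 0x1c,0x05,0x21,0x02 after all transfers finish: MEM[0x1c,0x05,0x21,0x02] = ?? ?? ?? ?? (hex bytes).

D0: mem[0x05..0x0c] <- [78 77 3d b3 26 78 3d 79]
D1: mem[0x1c..0x21] <- [78 3d 79 b5 7b ed]
D2: mem[0x0c..0x11] <- [77 3d b3 26 78 3d]
D3: mem[0x00..0x01] <- [b5 7b]
query mem[0x1c]=0x78, mem[0x05]=0x78, mem[0x21]=0xed, mem[0x02]=0x37

MEM[0x1c,0x05,0x21,0x02] = 78 78 ed 37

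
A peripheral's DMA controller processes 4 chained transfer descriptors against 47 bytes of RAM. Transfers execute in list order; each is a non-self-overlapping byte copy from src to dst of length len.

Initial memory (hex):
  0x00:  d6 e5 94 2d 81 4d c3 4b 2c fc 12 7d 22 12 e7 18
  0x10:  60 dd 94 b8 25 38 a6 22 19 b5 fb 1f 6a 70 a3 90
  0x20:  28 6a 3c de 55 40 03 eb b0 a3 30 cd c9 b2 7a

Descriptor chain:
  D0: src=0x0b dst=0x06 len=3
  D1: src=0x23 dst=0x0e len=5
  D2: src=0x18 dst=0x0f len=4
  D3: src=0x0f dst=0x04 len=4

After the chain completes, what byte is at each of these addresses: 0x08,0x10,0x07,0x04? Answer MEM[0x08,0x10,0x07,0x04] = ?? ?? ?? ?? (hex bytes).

[0] 0x0b->0x06 len=3 : 7d 22 12
[1] 0x23->0x0e len=5 : de 55 40 03 eb
[2] 0x18->0x0f len=4 : 19 b5 fb 1f
[3] 0x0f->0x04 len=4 : 19 b5 fb 1f
query mem[0x08]=0x12, mem[0x10]=0xb5, mem[0x07]=0x1f, mem[0x04]=0x19

MEM[0x08,0x10,0x07,0x04] = 12 b5 1f 19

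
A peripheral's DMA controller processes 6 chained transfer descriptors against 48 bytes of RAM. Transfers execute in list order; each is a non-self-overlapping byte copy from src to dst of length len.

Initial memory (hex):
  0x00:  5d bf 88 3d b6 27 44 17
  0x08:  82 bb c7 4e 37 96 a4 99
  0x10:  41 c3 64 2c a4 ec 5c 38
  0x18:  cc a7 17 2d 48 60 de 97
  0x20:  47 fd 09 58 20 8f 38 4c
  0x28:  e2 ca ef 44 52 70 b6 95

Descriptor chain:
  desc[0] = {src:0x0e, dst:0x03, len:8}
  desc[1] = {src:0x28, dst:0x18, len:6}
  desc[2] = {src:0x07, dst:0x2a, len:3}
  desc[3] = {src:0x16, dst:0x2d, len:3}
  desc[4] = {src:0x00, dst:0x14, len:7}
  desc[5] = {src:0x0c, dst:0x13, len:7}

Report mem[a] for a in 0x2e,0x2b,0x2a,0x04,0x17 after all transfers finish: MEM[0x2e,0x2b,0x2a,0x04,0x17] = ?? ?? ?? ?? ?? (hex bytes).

  after D0: wrote 8B at 0x03 = a49941c3642ca4ec
  after D1: wrote 6B at 0x18 = e2caef445270
  after D2: wrote 3B at 0x2a = 642ca4
  after D3: wrote 3B at 0x2d = 5c38e2
  after D4: wrote 7B at 0x14 = 5dbf88a49941c3
  after D5: wrote 7B at 0x13 = 3796a49941c364
query mem[0x2e]=0x38, mem[0x2b]=0x2c, mem[0x2a]=0x64, mem[0x04]=0x99, mem[0x17]=0x41

MEM[0x2e,0x2b,0x2a,0x04,0x17] = 38 2c 64 99 41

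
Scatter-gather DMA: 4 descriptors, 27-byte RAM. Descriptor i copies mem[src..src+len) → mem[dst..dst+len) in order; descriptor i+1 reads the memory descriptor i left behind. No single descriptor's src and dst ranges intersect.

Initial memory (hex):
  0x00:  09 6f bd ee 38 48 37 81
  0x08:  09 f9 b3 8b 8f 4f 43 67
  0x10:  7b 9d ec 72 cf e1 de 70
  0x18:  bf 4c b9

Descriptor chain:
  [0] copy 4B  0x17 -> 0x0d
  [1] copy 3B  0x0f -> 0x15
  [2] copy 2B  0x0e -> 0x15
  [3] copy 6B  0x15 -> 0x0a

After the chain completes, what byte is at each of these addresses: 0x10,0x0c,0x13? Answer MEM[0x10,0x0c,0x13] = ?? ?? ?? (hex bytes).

MEM[0x10,0x0c,0x13] = b9 9d 72

D0: mem[0x0d..0x10] <- [70 bf 4c b9]
D1: mem[0x15..0x17] <- [4c b9 9d]
D2: mem[0x15..0x16] <- [bf 4c]
D3: mem[0x0a..0x0f] <- [bf 4c 9d bf 4c b9]
query mem[0x10]=0xb9, mem[0x0c]=0x9d, mem[0x13]=0x72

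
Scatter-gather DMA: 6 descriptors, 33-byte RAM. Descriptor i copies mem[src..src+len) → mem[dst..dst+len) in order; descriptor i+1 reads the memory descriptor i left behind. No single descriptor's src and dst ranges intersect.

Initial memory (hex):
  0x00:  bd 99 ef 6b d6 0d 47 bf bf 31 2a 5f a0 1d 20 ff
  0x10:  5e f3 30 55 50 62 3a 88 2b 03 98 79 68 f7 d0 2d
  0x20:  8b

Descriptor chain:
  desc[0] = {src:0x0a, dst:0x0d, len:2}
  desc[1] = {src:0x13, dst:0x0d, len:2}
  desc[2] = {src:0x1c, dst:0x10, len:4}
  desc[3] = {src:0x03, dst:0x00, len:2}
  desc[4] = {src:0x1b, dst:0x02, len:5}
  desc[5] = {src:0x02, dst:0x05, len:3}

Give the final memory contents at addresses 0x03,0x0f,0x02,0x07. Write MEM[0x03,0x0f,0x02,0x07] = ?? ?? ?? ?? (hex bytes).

MEM[0x03,0x0f,0x02,0x07] = 68 ff 79 f7

D0: mem[0x0d..0x0e] <- [2a 5f]
D1: mem[0x0d..0x0e] <- [55 50]
D2: mem[0x10..0x13] <- [68 f7 d0 2d]
D3: mem[0x00..0x01] <- [6b d6]
D4: mem[0x02..0x06] <- [79 68 f7 d0 2d]
D5: mem[0x05..0x07] <- [79 68 f7]
query mem[0x03]=0x68, mem[0x0f]=0xff, mem[0x02]=0x79, mem[0x07]=0xf7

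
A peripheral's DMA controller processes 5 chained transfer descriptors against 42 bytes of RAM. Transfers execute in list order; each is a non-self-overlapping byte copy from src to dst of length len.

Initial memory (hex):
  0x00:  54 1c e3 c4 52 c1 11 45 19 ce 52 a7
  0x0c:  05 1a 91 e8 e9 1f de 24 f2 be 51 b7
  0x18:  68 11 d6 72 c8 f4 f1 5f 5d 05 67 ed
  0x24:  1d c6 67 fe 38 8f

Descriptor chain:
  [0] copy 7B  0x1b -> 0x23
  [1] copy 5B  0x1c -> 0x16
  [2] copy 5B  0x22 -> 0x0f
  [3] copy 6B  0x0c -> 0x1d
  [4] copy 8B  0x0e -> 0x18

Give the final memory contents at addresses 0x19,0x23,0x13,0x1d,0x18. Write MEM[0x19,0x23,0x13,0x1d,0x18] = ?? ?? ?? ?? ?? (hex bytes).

MEM[0x19,0x23,0x13,0x1d,0x18] = 67 72 f1 f1 91

D0: mem[0x23..0x29] <- [72 c8 f4 f1 5f 5d 05]
D1: mem[0x16..0x1a] <- [c8 f4 f1 5f 5d]
D2: mem[0x0f..0x13] <- [67 72 c8 f4 f1]
D3: mem[0x1d..0x22] <- [05 1a 91 67 72 c8]
D4: mem[0x18..0x1f] <- [91 67 72 c8 f4 f1 f2 be]
query mem[0x19]=0x67, mem[0x23]=0x72, mem[0x13]=0xf1, mem[0x1d]=0xf1, mem[0x18]=0x91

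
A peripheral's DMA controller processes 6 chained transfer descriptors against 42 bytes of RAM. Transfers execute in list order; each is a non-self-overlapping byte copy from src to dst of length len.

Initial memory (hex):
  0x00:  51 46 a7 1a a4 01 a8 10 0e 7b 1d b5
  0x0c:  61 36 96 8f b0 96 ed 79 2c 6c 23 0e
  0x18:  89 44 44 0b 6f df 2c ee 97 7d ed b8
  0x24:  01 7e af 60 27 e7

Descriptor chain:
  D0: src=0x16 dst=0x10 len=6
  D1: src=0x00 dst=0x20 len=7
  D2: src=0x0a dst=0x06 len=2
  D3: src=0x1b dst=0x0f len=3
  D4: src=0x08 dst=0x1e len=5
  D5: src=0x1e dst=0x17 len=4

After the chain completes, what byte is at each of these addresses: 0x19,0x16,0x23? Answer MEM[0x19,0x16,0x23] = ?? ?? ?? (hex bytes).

  after D0: wrote 6B at 0x10 = 230e8944440b
  after D1: wrote 7B at 0x20 = 5146a71aa401a8
  after D2: wrote 2B at 0x06 = 1db5
  after D3: wrote 3B at 0x0f = 0b6fdf
  after D4: wrote 5B at 0x1e = 0e7b1db561
  after D5: wrote 4B at 0x17 = 0e7b1db5
query mem[0x19]=0x1d, mem[0x16]=0x23, mem[0x23]=0x1a

MEM[0x19,0x16,0x23] = 1d 23 1a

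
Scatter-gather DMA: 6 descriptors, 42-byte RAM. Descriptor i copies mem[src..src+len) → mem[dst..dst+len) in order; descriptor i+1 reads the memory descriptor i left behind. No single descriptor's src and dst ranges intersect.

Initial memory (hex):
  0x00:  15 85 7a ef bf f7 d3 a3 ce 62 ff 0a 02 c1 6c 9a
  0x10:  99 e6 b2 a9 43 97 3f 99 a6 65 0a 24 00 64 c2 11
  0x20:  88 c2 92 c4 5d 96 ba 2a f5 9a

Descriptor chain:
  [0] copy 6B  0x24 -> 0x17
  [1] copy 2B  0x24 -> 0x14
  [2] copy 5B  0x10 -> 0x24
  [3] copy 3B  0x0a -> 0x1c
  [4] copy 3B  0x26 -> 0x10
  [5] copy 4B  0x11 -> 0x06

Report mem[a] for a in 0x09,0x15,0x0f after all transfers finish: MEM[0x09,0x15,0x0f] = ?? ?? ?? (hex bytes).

#0 dst[0x17+6] := {0x5d,0x96,0xba,0x2a,0xf5,0x9a}
#1 dst[0x14+2] := {0x5d,0x96}
#2 dst[0x24+5] := {0x99,0xe6,0xb2,0xa9,0x5d}
#3 dst[0x1c+3] := {0xff,0x0a,0x02}
#4 dst[0x10+3] := {0xb2,0xa9,0x5d}
#5 dst[0x06+4] := {0xa9,0x5d,0xa9,0x5d}
query mem[0x09]=0x5d, mem[0x15]=0x96, mem[0x0f]=0x9a

MEM[0x09,0x15,0x0f] = 5d 96 9a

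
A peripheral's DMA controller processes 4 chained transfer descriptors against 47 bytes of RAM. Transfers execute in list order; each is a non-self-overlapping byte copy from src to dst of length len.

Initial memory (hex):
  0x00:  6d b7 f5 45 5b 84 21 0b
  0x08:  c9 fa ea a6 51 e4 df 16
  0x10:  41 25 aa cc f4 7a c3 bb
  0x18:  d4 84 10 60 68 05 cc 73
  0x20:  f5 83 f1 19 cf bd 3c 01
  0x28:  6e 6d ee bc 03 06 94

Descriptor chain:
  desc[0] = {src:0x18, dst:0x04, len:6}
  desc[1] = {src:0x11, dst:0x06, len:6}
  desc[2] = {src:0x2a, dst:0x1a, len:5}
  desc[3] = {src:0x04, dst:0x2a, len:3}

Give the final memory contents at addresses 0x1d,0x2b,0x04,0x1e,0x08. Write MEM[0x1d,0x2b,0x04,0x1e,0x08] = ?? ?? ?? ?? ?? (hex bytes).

MEM[0x1d,0x2b,0x04,0x1e,0x08] = 06 84 d4 94 cc

D0: mem[0x04..0x09] <- [d4 84 10 60 68 05]
D1: mem[0x06..0x0b] <- [25 aa cc f4 7a c3]
D2: mem[0x1a..0x1e] <- [ee bc 03 06 94]
D3: mem[0x2a..0x2c] <- [d4 84 25]
query mem[0x1d]=0x06, mem[0x2b]=0x84, mem[0x04]=0xd4, mem[0x1e]=0x94, mem[0x08]=0xcc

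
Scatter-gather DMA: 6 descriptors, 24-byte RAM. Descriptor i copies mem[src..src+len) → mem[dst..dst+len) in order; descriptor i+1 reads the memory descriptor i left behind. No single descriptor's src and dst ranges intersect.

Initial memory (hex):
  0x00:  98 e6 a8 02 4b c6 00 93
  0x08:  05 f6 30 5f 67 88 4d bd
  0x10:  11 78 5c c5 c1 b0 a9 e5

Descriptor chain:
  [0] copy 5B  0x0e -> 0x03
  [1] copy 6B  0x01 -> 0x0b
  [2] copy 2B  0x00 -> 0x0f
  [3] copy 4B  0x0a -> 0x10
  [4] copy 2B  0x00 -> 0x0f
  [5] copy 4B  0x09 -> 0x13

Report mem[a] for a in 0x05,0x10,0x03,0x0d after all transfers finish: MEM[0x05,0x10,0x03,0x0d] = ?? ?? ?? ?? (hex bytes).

MEM[0x05,0x10,0x03,0x0d] = 11 e6 4d 4d

  after D0: wrote 5B at 0x03 = 4dbd11785c
  after D1: wrote 6B at 0x0b = e6a84dbd1178
  after D2: wrote 2B at 0x0f = 98e6
  after D3: wrote 4B at 0x10 = 30e6a84d
  after D4: wrote 2B at 0x0f = 98e6
  after D5: wrote 4B at 0x13 = f630e6a8
query mem[0x05]=0x11, mem[0x10]=0xe6, mem[0x03]=0x4d, mem[0x0d]=0x4d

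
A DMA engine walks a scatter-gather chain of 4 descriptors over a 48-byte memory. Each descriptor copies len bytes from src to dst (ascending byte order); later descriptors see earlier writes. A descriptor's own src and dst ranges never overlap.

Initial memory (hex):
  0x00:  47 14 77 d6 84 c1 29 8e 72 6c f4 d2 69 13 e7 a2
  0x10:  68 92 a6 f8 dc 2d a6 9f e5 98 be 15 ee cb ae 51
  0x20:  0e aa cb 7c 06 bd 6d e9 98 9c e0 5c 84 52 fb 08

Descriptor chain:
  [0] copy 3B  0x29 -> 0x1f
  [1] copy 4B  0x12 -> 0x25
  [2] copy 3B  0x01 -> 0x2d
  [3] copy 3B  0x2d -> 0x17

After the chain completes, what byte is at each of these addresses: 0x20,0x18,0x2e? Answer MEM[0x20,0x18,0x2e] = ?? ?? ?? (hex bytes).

D0: mem[0x1f..0x21] <- [9c e0 5c]
D1: mem[0x25..0x28] <- [a6 f8 dc 2d]
D2: mem[0x2d..0x2f] <- [14 77 d6]
D3: mem[0x17..0x19] <- [14 77 d6]
query mem[0x20]=0xe0, mem[0x18]=0x77, mem[0x2e]=0x77

MEM[0x20,0x18,0x2e] = e0 77 77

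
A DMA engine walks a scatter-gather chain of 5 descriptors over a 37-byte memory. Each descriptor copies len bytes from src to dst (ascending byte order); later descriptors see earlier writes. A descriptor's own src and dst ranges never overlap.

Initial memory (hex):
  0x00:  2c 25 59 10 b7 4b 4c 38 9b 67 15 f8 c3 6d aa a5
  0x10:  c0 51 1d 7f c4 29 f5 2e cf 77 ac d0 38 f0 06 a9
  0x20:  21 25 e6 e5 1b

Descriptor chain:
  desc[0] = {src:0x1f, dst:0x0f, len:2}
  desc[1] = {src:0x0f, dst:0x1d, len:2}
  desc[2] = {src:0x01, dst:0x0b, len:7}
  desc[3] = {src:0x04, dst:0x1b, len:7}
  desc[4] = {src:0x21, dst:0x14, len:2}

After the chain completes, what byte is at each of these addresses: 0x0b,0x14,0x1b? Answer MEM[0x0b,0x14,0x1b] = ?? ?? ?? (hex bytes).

[0] 0x1f->0x0f len=2 : a9 21
[1] 0x0f->0x1d len=2 : a9 21
[2] 0x01->0x0b len=7 : 25 59 10 b7 4b 4c 38
[3] 0x04->0x1b len=7 : b7 4b 4c 38 9b 67 15
[4] 0x21->0x14 len=2 : 15 e6
query mem[0x0b]=0x25, mem[0x14]=0x15, mem[0x1b]=0xb7

MEM[0x0b,0x14,0x1b] = 25 15 b7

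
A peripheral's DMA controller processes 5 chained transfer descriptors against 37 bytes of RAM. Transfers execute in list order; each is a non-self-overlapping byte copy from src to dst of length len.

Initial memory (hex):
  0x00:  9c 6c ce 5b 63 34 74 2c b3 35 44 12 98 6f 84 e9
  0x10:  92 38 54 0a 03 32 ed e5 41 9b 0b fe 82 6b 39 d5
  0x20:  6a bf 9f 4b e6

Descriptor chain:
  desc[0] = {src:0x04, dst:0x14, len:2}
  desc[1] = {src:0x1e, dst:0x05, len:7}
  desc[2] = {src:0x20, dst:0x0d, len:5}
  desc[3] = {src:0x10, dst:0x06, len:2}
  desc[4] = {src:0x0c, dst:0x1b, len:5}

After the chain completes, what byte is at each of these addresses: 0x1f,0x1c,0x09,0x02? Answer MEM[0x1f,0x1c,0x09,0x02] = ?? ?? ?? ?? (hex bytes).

#0 dst[0x14+2] := {0x63,0x34}
#1 dst[0x05+7] := {0x39,0xd5,0x6a,0xbf,0x9f,0x4b,0xe6}
#2 dst[0x0d+5] := {0x6a,0xbf,0x9f,0x4b,0xe6}
#3 dst[0x06+2] := {0x4b,0xe6}
#4 dst[0x1b+5] := {0x98,0x6a,0xbf,0x9f,0x4b}
query mem[0x1f]=0x4b, mem[0x1c]=0x6a, mem[0x09]=0x9f, mem[0x02]=0xce

MEM[0x1f,0x1c,0x09,0x02] = 4b 6a 9f ce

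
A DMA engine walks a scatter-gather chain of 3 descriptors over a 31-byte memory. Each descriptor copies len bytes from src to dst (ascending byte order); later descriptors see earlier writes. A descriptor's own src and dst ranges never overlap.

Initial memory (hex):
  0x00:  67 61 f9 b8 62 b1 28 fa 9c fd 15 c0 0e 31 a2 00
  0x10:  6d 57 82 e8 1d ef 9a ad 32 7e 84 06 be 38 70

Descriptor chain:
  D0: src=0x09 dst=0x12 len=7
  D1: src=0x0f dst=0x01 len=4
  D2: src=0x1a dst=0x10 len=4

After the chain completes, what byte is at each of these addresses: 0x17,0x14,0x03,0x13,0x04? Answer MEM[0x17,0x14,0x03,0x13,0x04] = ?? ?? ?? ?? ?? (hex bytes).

[0] 0x09->0x12 len=7 : fd 15 c0 0e 31 a2 00
[1] 0x0f->0x01 len=4 : 00 6d 57 fd
[2] 0x1a->0x10 len=4 : 84 06 be 38
query mem[0x17]=0xa2, mem[0x14]=0xc0, mem[0x03]=0x57, mem[0x13]=0x38, mem[0x04]=0xfd

MEM[0x17,0x14,0x03,0x13,0x04] = a2 c0 57 38 fd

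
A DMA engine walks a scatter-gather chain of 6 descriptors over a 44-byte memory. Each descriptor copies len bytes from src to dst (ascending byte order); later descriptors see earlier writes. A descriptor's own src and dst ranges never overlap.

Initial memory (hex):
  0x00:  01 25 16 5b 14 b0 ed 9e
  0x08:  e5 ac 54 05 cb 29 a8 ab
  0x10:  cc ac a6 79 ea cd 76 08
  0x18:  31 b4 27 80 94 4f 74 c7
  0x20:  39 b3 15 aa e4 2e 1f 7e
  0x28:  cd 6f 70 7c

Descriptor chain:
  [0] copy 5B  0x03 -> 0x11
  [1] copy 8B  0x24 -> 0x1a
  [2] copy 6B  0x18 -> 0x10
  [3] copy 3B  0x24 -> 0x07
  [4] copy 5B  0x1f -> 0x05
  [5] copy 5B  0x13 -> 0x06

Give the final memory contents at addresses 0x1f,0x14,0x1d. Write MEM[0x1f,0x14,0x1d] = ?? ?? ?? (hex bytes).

  after D0: wrote 5B at 0x11 = 5b14b0ed9e
  after D1: wrote 8B at 0x1a = e42e1f7ecd6f707c
  after D2: wrote 6B at 0x10 = 31b4e42e1f7e
  after D3: wrote 3B at 0x07 = e42e1f
  after D4: wrote 5B at 0x05 = 6f707c15aa
  after D5: wrote 5B at 0x06 = 2e1f7e7608
query mem[0x1f]=0x6f, mem[0x14]=0x1f, mem[0x1d]=0x7e

MEM[0x1f,0x14,0x1d] = 6f 1f 7e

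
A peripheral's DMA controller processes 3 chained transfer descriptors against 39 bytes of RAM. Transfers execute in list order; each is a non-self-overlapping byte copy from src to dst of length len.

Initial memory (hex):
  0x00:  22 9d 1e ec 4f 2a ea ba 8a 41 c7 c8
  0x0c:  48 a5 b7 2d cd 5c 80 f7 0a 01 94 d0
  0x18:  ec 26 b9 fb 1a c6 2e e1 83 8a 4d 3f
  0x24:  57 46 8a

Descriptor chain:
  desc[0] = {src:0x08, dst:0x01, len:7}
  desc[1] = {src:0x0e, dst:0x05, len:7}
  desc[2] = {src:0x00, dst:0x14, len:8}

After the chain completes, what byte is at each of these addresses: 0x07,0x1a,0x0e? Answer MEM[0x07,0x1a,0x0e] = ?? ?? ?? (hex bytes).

MEM[0x07,0x1a,0x0e] = cd 2d b7

#0 dst[0x01+7] := {0x8a,0x41,0xc7,0xc8,0x48,0xa5,0xb7}
#1 dst[0x05+7] := {0xb7,0x2d,0xcd,0x5c,0x80,0xf7,0x0a}
#2 dst[0x14+8] := {0x22,0x8a,0x41,0xc7,0xc8,0xb7,0x2d,0xcd}
query mem[0x07]=0xcd, mem[0x1a]=0x2d, mem[0x0e]=0xb7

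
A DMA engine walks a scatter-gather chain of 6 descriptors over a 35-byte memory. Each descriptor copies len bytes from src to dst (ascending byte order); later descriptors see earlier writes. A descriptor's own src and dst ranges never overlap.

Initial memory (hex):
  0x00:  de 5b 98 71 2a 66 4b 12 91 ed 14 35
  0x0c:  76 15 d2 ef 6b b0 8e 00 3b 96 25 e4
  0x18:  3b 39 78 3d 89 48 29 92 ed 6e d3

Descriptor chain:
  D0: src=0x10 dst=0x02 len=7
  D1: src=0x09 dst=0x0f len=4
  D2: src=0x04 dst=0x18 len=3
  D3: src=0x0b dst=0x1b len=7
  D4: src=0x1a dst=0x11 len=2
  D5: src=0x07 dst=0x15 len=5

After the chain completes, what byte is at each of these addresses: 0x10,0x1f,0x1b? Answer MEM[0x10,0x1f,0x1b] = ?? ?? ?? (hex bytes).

[0] 0x10->0x02 len=7 : 6b b0 8e 00 3b 96 25
[1] 0x09->0x0f len=4 : ed 14 35 76
[2] 0x04->0x18 len=3 : 8e 00 3b
[3] 0x0b->0x1b len=7 : 35 76 15 d2 ed 14 35
[4] 0x1a->0x11 len=2 : 3b 35
[5] 0x07->0x15 len=5 : 96 25 ed 14 35
query mem[0x10]=0x14, mem[0x1f]=0xed, mem[0x1b]=0x35

MEM[0x10,0x1f,0x1b] = 14 ed 35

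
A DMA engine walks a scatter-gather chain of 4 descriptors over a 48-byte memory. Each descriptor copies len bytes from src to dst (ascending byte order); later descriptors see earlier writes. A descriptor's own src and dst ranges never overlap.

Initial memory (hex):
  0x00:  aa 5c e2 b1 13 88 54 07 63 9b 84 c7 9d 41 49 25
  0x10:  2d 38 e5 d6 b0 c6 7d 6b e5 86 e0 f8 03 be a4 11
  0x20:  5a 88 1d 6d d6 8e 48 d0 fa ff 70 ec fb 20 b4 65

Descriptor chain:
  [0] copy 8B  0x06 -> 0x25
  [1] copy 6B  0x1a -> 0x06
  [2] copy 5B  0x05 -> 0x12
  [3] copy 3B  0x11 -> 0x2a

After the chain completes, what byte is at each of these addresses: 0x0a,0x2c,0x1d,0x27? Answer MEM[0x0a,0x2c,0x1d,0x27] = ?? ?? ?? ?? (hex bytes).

  after D0: wrote 8B at 0x25 = 5407639b84c79d41
  after D1: wrote 6B at 0x06 = e0f803bea411
  after D2: wrote 5B at 0x12 = 88e0f803be
  after D3: wrote 3B at 0x2a = 3888e0
query mem[0x0a]=0xa4, mem[0x2c]=0xe0, mem[0x1d]=0xbe, mem[0x27]=0x63

MEM[0x0a,0x2c,0x1d,0x27] = a4 e0 be 63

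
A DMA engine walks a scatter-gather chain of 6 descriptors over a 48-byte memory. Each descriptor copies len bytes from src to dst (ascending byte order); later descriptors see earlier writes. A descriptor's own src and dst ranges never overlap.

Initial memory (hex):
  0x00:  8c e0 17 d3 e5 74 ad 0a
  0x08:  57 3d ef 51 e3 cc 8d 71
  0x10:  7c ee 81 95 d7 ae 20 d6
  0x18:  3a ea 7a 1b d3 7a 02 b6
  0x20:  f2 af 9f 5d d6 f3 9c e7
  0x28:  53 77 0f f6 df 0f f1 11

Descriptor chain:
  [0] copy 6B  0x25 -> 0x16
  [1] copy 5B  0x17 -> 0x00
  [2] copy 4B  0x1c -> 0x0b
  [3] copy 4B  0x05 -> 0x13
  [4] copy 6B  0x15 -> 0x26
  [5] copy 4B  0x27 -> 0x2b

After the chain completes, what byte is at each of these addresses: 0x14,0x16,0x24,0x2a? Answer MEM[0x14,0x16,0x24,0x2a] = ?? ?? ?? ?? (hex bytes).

#0 dst[0x16+6] := {0xf3,0x9c,0xe7,0x53,0x77,0x0f}
#1 dst[0x00+5] := {0x9c,0xe7,0x53,0x77,0x0f}
#2 dst[0x0b+4] := {0xd3,0x7a,0x02,0xb6}
#3 dst[0x13+4] := {0x74,0xad,0x0a,0x57}
#4 dst[0x26+6] := {0x0a,0x57,0x9c,0xe7,0x53,0x77}
#5 dst[0x2b+4] := {0x57,0x9c,0xe7,0x53}
query mem[0x14]=0xad, mem[0x16]=0x57, mem[0x24]=0xd6, mem[0x2a]=0x53

MEM[0x14,0x16,0x24,0x2a] = ad 57 d6 53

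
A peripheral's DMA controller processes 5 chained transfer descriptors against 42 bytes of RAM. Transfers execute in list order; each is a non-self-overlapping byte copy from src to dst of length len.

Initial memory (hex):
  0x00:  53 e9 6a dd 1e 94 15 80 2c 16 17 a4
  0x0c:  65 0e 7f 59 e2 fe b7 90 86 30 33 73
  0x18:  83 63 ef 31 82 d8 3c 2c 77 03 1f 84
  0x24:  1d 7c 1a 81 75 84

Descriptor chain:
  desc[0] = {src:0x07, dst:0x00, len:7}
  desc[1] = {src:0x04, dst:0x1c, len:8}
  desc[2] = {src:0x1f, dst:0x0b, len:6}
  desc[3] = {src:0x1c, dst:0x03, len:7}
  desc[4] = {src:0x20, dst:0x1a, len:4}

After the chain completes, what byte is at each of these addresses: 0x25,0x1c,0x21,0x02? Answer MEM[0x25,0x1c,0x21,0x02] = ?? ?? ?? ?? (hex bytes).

[0] 0x07->0x00 len=7 : 80 2c 16 17 a4 65 0e
[1] 0x04->0x1c len=8 : a4 65 0e 80 2c 16 17 a4
[2] 0x1f->0x0b len=6 : 80 2c 16 17 a4 1d
[3] 0x1c->0x03 len=7 : a4 65 0e 80 2c 16 17
[4] 0x20->0x1a len=4 : 2c 16 17 a4
query mem[0x25]=0x7c, mem[0x1c]=0x17, mem[0x21]=0x16, mem[0x02]=0x16

MEM[0x25,0x1c,0x21,0x02] = 7c 17 16 16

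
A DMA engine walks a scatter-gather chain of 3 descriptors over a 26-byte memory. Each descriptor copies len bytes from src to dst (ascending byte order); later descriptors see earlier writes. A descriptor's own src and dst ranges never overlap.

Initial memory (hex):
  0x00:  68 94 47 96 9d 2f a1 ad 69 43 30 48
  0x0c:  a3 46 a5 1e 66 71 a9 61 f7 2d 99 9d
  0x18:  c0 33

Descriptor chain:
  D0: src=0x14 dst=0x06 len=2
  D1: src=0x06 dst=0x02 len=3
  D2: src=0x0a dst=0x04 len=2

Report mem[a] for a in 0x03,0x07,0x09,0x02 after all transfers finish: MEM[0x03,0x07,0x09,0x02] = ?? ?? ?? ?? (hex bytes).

[0] 0x14->0x06 len=2 : f7 2d
[1] 0x06->0x02 len=3 : f7 2d 69
[2] 0x0a->0x04 len=2 : 30 48
query mem[0x03]=0x2d, mem[0x07]=0x2d, mem[0x09]=0x43, mem[0x02]=0xf7

MEM[0x03,0x07,0x09,0x02] = 2d 2d 43 f7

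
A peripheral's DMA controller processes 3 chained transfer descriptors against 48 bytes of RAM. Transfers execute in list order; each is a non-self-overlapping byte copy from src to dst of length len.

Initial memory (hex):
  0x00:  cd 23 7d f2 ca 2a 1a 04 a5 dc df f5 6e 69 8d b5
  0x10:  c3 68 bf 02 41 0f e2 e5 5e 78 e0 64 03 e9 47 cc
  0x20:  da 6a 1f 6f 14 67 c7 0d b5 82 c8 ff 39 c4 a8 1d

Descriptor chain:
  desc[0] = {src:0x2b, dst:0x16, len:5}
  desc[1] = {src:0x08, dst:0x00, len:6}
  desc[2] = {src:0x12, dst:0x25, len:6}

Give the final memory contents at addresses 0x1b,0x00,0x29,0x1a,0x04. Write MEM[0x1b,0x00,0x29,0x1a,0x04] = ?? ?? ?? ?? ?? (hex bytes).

MEM[0x1b,0x00,0x29,0x1a,0x04] = 64 a5 ff 1d 6e

#0 dst[0x16+5] := {0xff,0x39,0xc4,0xa8,0x1d}
#1 dst[0x00+6] := {0xa5,0xdc,0xdf,0xf5,0x6e,0x69}
#2 dst[0x25+6] := {0xbf,0x02,0x41,0x0f,0xff,0x39}
query mem[0x1b]=0x64, mem[0x00]=0xa5, mem[0x29]=0xff, mem[0x1a]=0x1d, mem[0x04]=0x6e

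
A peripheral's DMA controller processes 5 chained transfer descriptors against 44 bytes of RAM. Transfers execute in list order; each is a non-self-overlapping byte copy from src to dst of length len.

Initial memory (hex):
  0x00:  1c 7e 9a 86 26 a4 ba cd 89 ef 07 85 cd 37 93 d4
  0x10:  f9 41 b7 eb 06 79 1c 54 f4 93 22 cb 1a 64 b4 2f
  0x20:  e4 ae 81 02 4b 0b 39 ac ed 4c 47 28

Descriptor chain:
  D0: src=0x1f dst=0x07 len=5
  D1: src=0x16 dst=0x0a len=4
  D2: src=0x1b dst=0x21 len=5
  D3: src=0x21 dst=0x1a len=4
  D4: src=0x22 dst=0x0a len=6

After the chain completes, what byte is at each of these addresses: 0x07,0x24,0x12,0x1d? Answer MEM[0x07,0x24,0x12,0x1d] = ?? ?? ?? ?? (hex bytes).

  after D0: wrote 5B at 0x07 = 2fe4ae8102
  after D1: wrote 4B at 0x0a = 1c54f493
  after D2: wrote 5B at 0x21 = cb1a64b42f
  after D3: wrote 4B at 0x1a = cb1a64b4
  after D4: wrote 6B at 0x0a = 1a64b42f39ac
query mem[0x07]=0x2f, mem[0x24]=0xb4, mem[0x12]=0xb7, mem[0x1d]=0xb4

MEM[0x07,0x24,0x12,0x1d] = 2f b4 b7 b4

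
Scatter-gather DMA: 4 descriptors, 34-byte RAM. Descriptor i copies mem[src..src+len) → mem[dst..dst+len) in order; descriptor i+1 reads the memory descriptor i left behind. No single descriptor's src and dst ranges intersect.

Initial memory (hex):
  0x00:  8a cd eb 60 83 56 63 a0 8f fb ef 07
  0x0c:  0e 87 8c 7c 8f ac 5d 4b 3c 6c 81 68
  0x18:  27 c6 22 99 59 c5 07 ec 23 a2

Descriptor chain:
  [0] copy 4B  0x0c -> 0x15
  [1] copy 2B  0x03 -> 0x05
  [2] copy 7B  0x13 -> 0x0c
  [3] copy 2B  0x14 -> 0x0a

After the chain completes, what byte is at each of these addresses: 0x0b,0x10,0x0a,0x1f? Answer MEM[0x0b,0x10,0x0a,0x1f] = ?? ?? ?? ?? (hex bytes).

#0 dst[0x15+4] := {0x0e,0x87,0x8c,0x7c}
#1 dst[0x05+2] := {0x60,0x83}
#2 dst[0x0c+7] := {0x4b,0x3c,0x0e,0x87,0x8c,0x7c,0xc6}
#3 dst[0x0a+2] := {0x3c,0x0e}
query mem[0x0b]=0x0e, mem[0x10]=0x8c, mem[0x0a]=0x3c, mem[0x1f]=0xec

MEM[0x0b,0x10,0x0a,0x1f] = 0e 8c 3c ec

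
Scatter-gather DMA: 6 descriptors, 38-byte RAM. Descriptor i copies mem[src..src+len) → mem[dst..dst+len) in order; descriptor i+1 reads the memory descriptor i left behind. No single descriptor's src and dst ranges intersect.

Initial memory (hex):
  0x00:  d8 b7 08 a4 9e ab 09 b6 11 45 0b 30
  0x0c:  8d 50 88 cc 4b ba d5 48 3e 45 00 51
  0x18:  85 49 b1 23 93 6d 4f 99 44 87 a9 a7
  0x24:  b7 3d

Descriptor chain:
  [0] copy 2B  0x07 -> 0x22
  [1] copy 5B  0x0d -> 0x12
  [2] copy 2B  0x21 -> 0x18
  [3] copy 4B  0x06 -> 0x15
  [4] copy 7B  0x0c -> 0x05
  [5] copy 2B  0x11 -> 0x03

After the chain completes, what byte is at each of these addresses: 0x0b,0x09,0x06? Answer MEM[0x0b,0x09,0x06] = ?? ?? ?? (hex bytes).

MEM[0x0b,0x09,0x06] = 50 4b 50

  after D0: wrote 2B at 0x22 = b611
  after D1: wrote 5B at 0x12 = 5088cc4bba
  after D2: wrote 2B at 0x18 = 87b6
  after D3: wrote 4B at 0x15 = 09b61145
  after D4: wrote 7B at 0x05 = 8d5088cc4bba50
  after D5: wrote 2B at 0x03 = ba50
query mem[0x0b]=0x50, mem[0x09]=0x4b, mem[0x06]=0x50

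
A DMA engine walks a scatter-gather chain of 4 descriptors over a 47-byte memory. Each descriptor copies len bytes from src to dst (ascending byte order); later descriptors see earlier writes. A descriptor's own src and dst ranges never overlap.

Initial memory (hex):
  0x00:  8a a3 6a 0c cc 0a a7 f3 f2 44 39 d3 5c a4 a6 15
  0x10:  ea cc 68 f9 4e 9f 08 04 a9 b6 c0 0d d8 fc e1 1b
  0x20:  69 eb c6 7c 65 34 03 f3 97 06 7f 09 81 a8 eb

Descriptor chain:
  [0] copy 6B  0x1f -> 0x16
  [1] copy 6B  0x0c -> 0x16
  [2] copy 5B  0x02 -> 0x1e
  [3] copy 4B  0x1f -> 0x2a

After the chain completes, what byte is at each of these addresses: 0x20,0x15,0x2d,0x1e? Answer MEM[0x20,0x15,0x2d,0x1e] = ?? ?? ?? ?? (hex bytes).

D0: mem[0x16..0x1b] <- [1b 69 eb c6 7c 65]
D1: mem[0x16..0x1b] <- [5c a4 a6 15 ea cc]
D2: mem[0x1e..0x22] <- [6a 0c cc 0a a7]
D3: mem[0x2a..0x2d] <- [0c cc 0a a7]
query mem[0x20]=0xcc, mem[0x15]=0x9f, mem[0x2d]=0xa7, mem[0x1e]=0x6a

MEM[0x20,0x15,0x2d,0x1e] = cc 9f a7 6a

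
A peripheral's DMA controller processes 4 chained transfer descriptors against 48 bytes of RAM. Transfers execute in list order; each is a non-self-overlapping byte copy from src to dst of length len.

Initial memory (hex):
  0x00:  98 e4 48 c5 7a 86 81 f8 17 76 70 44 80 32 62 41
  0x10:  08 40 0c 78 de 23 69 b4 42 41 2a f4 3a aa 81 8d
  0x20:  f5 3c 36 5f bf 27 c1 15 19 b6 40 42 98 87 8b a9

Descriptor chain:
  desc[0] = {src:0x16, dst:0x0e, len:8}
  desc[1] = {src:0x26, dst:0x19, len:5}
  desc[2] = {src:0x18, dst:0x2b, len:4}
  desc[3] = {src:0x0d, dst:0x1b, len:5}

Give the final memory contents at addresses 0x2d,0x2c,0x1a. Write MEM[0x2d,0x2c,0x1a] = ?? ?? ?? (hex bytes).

[0] 0x16->0x0e len=8 : 69 b4 42 41 2a f4 3a aa
[1] 0x26->0x19 len=5 : c1 15 19 b6 40
[2] 0x18->0x2b len=4 : 42 c1 15 19
[3] 0x0d->0x1b len=5 : 32 69 b4 42 41
query mem[0x2d]=0x15, mem[0x2c]=0xc1, mem[0x1a]=0x15

MEM[0x2d,0x2c,0x1a] = 15 c1 15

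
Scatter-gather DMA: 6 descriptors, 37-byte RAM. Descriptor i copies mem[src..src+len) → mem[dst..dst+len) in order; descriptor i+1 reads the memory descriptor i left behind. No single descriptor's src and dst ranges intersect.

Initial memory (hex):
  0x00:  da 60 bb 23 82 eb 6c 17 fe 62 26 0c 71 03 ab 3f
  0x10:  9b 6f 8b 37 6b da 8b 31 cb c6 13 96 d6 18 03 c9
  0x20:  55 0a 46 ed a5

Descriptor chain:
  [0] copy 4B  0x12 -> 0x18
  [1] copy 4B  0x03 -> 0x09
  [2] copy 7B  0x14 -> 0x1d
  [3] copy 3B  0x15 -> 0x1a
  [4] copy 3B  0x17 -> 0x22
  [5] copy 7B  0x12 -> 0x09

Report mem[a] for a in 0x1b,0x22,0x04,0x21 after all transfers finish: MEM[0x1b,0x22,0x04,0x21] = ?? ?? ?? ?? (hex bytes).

MEM[0x1b,0x22,0x04,0x21] = 8b 31 82 8b

D0: mem[0x18..0x1b] <- [8b 37 6b da]
D1: mem[0x09..0x0c] <- [23 82 eb 6c]
D2: mem[0x1d..0x23] <- [6b da 8b 31 8b 37 6b]
D3: mem[0x1a..0x1c] <- [da 8b 31]
D4: mem[0x22..0x24] <- [31 8b 37]
D5: mem[0x09..0x0f] <- [8b 37 6b da 8b 31 8b]
query mem[0x1b]=0x8b, mem[0x22]=0x31, mem[0x04]=0x82, mem[0x21]=0x8b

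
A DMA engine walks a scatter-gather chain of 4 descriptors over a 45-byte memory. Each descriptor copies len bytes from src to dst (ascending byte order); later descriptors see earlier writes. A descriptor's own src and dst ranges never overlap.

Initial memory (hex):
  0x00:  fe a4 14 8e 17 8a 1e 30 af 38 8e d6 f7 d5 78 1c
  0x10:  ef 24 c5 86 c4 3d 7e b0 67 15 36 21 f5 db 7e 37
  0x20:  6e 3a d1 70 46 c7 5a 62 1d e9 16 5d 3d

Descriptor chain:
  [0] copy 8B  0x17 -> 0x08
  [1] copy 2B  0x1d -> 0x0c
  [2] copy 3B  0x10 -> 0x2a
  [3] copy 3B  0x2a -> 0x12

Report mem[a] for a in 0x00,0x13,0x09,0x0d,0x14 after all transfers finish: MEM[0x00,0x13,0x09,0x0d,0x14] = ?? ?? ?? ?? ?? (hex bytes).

MEM[0x00,0x13,0x09,0x0d,0x14] = fe 24 67 7e c5

  after D0: wrote 8B at 0x08 = b067153621f5db7e
  after D1: wrote 2B at 0x0c = db7e
  after D2: wrote 3B at 0x2a = ef24c5
  after D3: wrote 3B at 0x12 = ef24c5
query mem[0x00]=0xfe, mem[0x13]=0x24, mem[0x09]=0x67, mem[0x0d]=0x7e, mem[0x14]=0xc5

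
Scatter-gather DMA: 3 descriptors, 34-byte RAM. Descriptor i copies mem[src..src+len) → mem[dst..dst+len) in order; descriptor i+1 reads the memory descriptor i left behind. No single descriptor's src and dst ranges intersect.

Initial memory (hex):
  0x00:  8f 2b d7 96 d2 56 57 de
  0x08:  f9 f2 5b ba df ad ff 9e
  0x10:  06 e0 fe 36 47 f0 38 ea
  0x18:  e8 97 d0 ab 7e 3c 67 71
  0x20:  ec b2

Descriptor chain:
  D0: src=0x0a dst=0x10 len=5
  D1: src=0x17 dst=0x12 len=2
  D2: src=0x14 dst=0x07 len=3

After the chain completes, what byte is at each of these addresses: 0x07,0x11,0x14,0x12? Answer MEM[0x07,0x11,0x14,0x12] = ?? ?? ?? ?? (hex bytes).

[0] 0x0a->0x10 len=5 : 5b ba df ad ff
[1] 0x17->0x12 len=2 : ea e8
[2] 0x14->0x07 len=3 : ff f0 38
query mem[0x07]=0xff, mem[0x11]=0xba, mem[0x14]=0xff, mem[0x12]=0xea

MEM[0x07,0x11,0x14,0x12] = ff ba ff ea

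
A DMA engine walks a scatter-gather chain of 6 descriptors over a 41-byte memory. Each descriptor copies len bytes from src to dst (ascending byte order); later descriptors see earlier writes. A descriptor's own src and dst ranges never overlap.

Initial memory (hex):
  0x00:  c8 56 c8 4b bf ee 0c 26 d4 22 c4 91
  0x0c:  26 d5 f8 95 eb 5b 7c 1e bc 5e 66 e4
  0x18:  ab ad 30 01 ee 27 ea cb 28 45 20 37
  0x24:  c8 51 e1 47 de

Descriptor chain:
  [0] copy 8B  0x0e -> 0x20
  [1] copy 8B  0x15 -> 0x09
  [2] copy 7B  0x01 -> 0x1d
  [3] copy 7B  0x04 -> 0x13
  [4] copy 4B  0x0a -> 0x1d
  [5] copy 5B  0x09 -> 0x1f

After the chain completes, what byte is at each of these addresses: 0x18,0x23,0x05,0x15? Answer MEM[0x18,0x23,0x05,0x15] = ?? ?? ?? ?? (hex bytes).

MEM[0x18,0x23,0x05,0x15] = 5e ad ee 0c

#0 dst[0x20+8] := {0xf8,0x95,0xeb,0x5b,0x7c,0x1e,0xbc,0x5e}
#1 dst[0x09+8] := {0x5e,0x66,0xe4,0xab,0xad,0x30,0x01,0xee}
#2 dst[0x1d+7] := {0x56,0xc8,0x4b,0xbf,0xee,0x0c,0x26}
#3 dst[0x13+7] := {0xbf,0xee,0x0c,0x26,0xd4,0x5e,0x66}
#4 dst[0x1d+4] := {0x66,0xe4,0xab,0xad}
#5 dst[0x1f+5] := {0x5e,0x66,0xe4,0xab,0xad}
query mem[0x18]=0x5e, mem[0x23]=0xad, mem[0x05]=0xee, mem[0x15]=0x0c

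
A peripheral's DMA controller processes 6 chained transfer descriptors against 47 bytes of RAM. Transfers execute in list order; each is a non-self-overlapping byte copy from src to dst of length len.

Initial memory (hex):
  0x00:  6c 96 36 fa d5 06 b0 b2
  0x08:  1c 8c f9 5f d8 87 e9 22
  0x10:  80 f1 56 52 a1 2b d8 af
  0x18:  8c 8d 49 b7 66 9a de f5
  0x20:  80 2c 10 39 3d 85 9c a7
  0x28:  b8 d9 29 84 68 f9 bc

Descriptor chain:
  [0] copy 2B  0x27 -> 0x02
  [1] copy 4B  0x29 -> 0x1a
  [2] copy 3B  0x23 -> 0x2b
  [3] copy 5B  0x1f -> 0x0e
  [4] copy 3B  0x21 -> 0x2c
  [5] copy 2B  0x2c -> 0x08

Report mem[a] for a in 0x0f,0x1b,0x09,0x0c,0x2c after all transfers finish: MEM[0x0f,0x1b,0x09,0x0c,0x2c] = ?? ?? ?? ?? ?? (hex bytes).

MEM[0x0f,0x1b,0x09,0x0c,0x2c] = 80 29 10 d8 2c

  after D0: wrote 2B at 0x02 = a7b8
  after D1: wrote 4B at 0x1a = d9298468
  after D2: wrote 3B at 0x2b = 393d85
  after D3: wrote 5B at 0x0e = f5802c1039
  after D4: wrote 3B at 0x2c = 2c1039
  after D5: wrote 2B at 0x08 = 2c10
query mem[0x0f]=0x80, mem[0x1b]=0x29, mem[0x09]=0x10, mem[0x0c]=0xd8, mem[0x2c]=0x2c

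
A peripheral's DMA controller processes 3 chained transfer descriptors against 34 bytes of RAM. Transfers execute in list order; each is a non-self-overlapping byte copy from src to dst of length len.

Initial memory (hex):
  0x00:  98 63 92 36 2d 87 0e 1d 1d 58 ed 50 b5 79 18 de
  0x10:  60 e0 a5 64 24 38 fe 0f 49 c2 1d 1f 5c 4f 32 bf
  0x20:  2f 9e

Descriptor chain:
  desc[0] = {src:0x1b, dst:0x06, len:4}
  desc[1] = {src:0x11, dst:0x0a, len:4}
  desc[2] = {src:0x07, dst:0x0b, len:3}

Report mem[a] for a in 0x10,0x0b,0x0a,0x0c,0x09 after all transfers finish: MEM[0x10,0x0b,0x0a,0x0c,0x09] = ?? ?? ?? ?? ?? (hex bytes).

MEM[0x10,0x0b,0x0a,0x0c,0x09] = 60 5c e0 4f 32

D0: mem[0x06..0x09] <- [1f 5c 4f 32]
D1: mem[0x0a..0x0d] <- [e0 a5 64 24]
D2: mem[0x0b..0x0d] <- [5c 4f 32]
query mem[0x10]=0x60, mem[0x0b]=0x5c, mem[0x0a]=0xe0, mem[0x0c]=0x4f, mem[0x09]=0x32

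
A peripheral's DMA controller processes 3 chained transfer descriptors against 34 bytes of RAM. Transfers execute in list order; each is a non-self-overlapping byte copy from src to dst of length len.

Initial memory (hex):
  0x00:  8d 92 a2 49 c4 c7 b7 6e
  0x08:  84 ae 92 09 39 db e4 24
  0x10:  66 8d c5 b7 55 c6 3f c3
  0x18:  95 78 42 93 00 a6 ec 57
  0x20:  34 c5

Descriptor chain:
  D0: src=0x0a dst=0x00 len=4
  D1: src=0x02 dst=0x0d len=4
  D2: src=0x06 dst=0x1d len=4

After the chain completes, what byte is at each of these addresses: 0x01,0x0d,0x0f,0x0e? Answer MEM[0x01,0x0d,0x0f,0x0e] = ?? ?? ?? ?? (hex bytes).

D0: mem[0x00..0x03] <- [92 09 39 db]
D1: mem[0x0d..0x10] <- [39 db c4 c7]
D2: mem[0x1d..0x20] <- [b7 6e 84 ae]
query mem[0x01]=0x09, mem[0x0d]=0x39, mem[0x0f]=0xc4, mem[0x0e]=0xdb

MEM[0x01,0x0d,0x0f,0x0e] = 09 39 c4 db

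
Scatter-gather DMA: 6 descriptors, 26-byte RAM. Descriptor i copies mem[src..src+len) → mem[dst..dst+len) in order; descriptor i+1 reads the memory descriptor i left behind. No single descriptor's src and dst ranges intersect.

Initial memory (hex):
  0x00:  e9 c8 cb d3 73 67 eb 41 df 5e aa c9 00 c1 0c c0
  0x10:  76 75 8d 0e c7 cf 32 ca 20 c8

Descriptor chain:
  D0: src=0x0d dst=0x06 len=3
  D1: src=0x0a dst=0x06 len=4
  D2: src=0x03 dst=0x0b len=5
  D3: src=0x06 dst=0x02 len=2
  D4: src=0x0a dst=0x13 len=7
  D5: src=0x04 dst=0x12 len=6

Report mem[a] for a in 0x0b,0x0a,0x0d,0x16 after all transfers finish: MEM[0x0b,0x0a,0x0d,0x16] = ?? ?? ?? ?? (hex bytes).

MEM[0x0b,0x0a,0x0d,0x16] = d3 aa 67 00

  after D0: wrote 3B at 0x06 = c10cc0
  after D1: wrote 4B at 0x06 = aac900c1
  after D2: wrote 5B at 0x0b = d37367aac9
  after D3: wrote 2B at 0x02 = aac9
  after D4: wrote 7B at 0x13 = aad37367aac976
  after D5: wrote 6B at 0x12 = 7367aac900c1
query mem[0x0b]=0xd3, mem[0x0a]=0xaa, mem[0x0d]=0x67, mem[0x16]=0x00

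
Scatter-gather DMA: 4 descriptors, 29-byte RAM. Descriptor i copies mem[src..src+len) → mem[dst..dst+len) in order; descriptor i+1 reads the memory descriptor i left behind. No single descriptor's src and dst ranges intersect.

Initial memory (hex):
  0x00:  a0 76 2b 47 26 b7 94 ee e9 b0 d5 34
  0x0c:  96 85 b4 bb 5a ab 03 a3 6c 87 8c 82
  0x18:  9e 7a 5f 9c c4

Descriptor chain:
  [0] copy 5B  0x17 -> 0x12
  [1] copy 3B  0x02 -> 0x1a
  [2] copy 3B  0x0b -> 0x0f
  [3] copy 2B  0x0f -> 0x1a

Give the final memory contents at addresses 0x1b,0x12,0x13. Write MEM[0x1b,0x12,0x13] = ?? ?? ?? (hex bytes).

MEM[0x1b,0x12,0x13] = 96 82 9e

#0 dst[0x12+5] := {0x82,0x9e,0x7a,0x5f,0x9c}
#1 dst[0x1a+3] := {0x2b,0x47,0x26}
#2 dst[0x0f+3] := {0x34,0x96,0x85}
#3 dst[0x1a+2] := {0x34,0x96}
query mem[0x1b]=0x96, mem[0x12]=0x82, mem[0x13]=0x9e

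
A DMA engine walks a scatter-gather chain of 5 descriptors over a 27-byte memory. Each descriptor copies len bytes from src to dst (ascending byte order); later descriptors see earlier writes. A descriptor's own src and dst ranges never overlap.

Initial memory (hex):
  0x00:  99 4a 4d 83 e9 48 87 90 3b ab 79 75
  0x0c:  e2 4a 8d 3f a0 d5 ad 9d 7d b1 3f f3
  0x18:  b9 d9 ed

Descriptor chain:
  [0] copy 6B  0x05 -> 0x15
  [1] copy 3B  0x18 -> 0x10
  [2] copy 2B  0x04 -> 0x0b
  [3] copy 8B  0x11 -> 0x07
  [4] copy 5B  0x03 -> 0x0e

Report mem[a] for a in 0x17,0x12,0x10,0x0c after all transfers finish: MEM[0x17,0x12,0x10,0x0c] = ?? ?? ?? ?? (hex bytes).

[0] 0x05->0x15 len=6 : 48 87 90 3b ab 79
[1] 0x18->0x10 len=3 : 3b ab 79
[2] 0x04->0x0b len=2 : e9 48
[3] 0x11->0x07 len=8 : ab 79 9d 7d 48 87 90 3b
[4] 0x03->0x0e len=5 : 83 e9 48 87 ab
query mem[0x17]=0x90, mem[0x12]=0xab, mem[0x10]=0x48, mem[0x0c]=0x87

MEM[0x17,0x12,0x10,0x0c] = 90 ab 48 87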